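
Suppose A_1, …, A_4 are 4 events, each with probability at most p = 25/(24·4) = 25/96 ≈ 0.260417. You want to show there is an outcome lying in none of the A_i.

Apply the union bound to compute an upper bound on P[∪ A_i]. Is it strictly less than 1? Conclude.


Union bound: P[∪_{i=1}^{4} A_i] ≤ Σ_i P[A_i] ≤ 4·p = 4·(25/96) = 25/24.
Numerically: 25/24 ≈ 1.041667.
Is 25/24 < 1? NO.
Since the bound 25/24 is ≥ 1, the union bound is uninformative here; it does NOT by itself certify existence.

4·p = 25/24 ≈ 1.041667; existence NOT certified by the union bound.


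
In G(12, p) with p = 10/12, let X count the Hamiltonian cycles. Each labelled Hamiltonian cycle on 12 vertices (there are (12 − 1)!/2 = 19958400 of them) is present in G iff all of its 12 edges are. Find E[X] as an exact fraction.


K_12 has (12 − 1)!/2 = 19958400 labelled Hamiltonian cycles.
For each such Hamiltonian cycle H, let X_H = 1 if all 12 edges of H are present in G. Then P[X_H = 1] = p^{12} = (5/6)^{12} = 244140625/2176782336.
Summing the indicators: E[X] = Σ_H E[X_H] = 19958400 · p^{12} = 19958400 · 244140625/2176782336 = 469970703125/209952.
Numerically: E[X] ≈ 2.238e+06.

E[X] = 19958400 · (5/6)^{12} = 469970703125/209952 ≈ 2.238e+06.


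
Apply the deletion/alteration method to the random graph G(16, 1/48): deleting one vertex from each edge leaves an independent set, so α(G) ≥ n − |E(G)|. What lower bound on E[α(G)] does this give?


E[|E(G)|] = C(16, 2)·p = 120 · (1/48) = 5/2.
E[α(G)] ≥ n − E[|E(G)|] = 16 − 5/2 = 27/2.
Numerically: ≈ 13.500.
(This is only a lower bound; the true E[α(G)] may be larger.)

E[α(G)] ≥ 27/2 ≈ 13.500.


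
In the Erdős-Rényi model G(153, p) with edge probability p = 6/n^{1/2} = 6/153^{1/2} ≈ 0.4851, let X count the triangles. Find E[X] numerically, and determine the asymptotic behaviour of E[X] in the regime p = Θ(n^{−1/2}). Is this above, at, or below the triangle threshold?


Number of potential triangles: C(153, 3) = 585276.
Each occurs with probability p³ ≈ (0.4851)³ ≈ 1.141344e-01.
By linearity: E[X] = C(153, 3)·p³ ≈ 585276 · 1.141344e-01 ≈ 66800.1320.
Since α = 1/2 < 1, p = c/n^{1/2} ≫ 1/n is above the triangle threshold p ~ 1/n. Asymptotically E[X] ~ (c³/6)·n^{3(1−α)} = (6³/6)·n^{1.5} → ∞; triangles are abundant w.h.p.

E[X] ≈ 66800.1320; in regime p = Θ(1/n^{1/2}) E[X] diverges (above the triangle threshold p ~ 1/n).


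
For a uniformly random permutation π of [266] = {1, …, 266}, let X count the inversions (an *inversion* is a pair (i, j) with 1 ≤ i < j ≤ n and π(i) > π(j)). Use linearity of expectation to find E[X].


Write X = Σ X_I over the C(266, 2) = 35245 pairs i < j, with X_I the indicator of one inversion.
There are 35245 indicators.
For each fixed pair i < j, the values π(i) and π(j) are two distinct elements of {1, …, 266} in uniformly random order; by symmetry P[π(i) > π(j)] = 1/2.
By linearity: E[X] = 35245 · (1/2) = C(266, 2) · (1/2) = 35245/2 = 35245/2 ≈ 17622.500000.

E[X] = 35245/2 = 17622.500000.


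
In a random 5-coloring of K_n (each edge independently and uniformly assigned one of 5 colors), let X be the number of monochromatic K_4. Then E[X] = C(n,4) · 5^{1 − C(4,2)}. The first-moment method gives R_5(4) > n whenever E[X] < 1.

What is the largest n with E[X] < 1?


We need C(n, 4) · 5^{1 − 6} < 1, i.e. C(n, 4) < 5^{6 − 1} = 3125.
Check values of n near the boundary:
  n = 12: C(12, 4) = 495; 495 < 3125? YES
  n = 13: C(13, 4) = 715; 715 < 3125? YES
  n = 14: C(14, 4) = 1001; 1001 < 3125? YES
  n = 15: C(15, 4) = 1365; 1365 < 3125? YES
  n = 16: C(16, 4) = 1820; 1820 < 3125? YES
  n = 17: C(17, 4) = 2380; 2380 < 3125? YES
  n = 18: C(18, 4) = 3060; 3060 < 3125? YES
  n = 19: C(19, 4) = 3876; 3876 < 3125? NO
  n = 20: C(20, 4) = 4845; 4845 < 3125? NO
The largest n with C(n, 4) < 3125 is n = 18 (where E[X] = 612/625 ≈ 0.9792). Hence R_5(4) > 18, i.e. R_5(4) ≥ 19.

Largest n = 18; hence R_5(4) > 18.


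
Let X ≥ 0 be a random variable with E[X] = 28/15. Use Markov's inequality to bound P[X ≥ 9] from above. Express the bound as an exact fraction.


μ = E[X] = 28/15, a = 9.
Markov: P[X ≥ 9] ≤ μ/a = (28/15)/9 = 28/135.
Numerically: ≈ 0.207407.
(Since a = 9 > μ = 1.866667, the bound 28/135 is < 1 and informative.)

P[X ≥ 9] ≤ 28/135 ≈ 0.207407.


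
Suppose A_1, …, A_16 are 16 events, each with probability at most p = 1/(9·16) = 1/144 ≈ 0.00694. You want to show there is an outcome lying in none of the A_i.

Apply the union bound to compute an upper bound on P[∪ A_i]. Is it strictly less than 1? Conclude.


Union bound: P[∪_{i=1}^{16} A_i] ≤ Σ_i P[A_i] ≤ 16·p = 16·(1/144) = 1/9.
Numerically: 1/9 ≈ 0.11111.
Is 1/9 < 1? YES.
Since P[∪ A_i] ≤ 1/9 < 1, the complement has P[∩ A_i^c] ≥ 1 − 1/9 = 8/9 > 0, so some outcome avoids every A_i.

16·p = 1/9 ≈ 0.11111; existence CERTIFIED by the union bound.


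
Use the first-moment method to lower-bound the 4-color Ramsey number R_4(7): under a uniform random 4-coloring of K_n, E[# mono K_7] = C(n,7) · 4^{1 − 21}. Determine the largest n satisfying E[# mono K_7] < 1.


We need C(n, 7) · 4^{1 − 21} < 1, i.e. C(n, 7) < 4^{21 − 1} = 1099511627776.
Check values of n near the boundary:
  n = 176: C(176, 7) = 919790691600; 919790691600 < 1099511627776? YES
  n = 177: C(177, 7) = 957664425960; 957664425960 < 1099511627776? YES
  n = 178: C(178, 7) = 996867063280; 996867063280 < 1099511627776? YES
  n = 179: C(179, 7) = 1037437234460; 1037437234460 < 1099511627776? YES
  n = 180: C(180, 7) = 1079414463600; 1079414463600 < 1099511627776? YES
  n = 181: C(181, 7) = 1122839183400; 1122839183400 < 1099511627776? NO
  n = 182: C(182, 7) = 1167752750736; 1167752750736 < 1099511627776? NO
  n = 183: C(183, 7) = 1214197462413; 1214197462413 < 1099511627776? NO
The largest n with C(n, 7) < 1099511627776 is n = 180 (where E[X] = 67463403975/68719476736 ≈ 0.981722). Hence R_4(7) > 180, i.e. R_4(7) ≥ 181.

Largest n = 180; hence R_4(7) > 180.


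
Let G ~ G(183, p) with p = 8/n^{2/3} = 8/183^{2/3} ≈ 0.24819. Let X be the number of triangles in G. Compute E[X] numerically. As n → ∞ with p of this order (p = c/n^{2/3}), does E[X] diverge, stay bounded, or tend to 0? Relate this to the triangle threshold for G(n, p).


Number of potential triangles: C(183, 3) = 1004731.
Each occurs with probability p³ ≈ (0.24819)³ ≈ 1.5288602e-02.
By linearity: E[X] = C(183, 3)·p³ ≈ 1004731 · 1.5288602e-02 ≈ 15360.93260.
Since α = 2/3 < 1, p = c/n^{2/3} ≫ 1/n is above the triangle threshold p ~ 1/n. Asymptotically E[X] ~ (c³/6)·n^{3(1−α)} = (8³/6)·n^{1} → ∞; triangles are abundant w.h.p.

E[X] ≈ 15360.93260; in regime p = Θ(1/n^{2/3}) E[X] diverges (above the triangle threshold p ~ 1/n).


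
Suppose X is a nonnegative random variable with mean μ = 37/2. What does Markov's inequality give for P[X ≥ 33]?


μ = E[X] = 37/2, a = 33.
Markov: P[X ≥ 33] ≤ μ/a = (37/2)/33 = 37/66.
Numerically: ≈ 0.56061.
(Since a = 33 > μ = 18.50000, the bound 37/66 is < 1 and informative.)

P[X ≥ 33] ≤ 37/66 ≈ 0.56061.


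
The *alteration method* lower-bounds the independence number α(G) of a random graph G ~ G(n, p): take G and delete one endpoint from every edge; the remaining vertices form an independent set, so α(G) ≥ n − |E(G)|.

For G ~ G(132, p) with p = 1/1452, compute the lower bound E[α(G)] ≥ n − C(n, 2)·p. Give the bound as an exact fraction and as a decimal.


E[|E(G)|] = C(132, 2)·p = 8646 · (1/1452) = 131/22.
E[α(G)] ≥ n − E[|E(G)|] = 132 − 131/22 = 2773/22.
Numerically: ≈ 126.045.
(This is only a lower bound; the true E[α(G)] may be larger.)

E[α(G)] ≥ 2773/22 ≈ 126.045.


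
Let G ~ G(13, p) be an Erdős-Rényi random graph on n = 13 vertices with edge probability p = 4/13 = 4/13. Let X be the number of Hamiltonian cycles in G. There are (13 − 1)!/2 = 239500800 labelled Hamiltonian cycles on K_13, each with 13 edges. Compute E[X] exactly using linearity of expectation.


K_13 has (13 − 1)!/2 = 239500800 labelled Hamiltonian cycles.
For each such Hamiltonian cycle H, let X_H = 1 if all 13 edges of H are present in G. Then P[X_H = 1] = p^{13} = (4/13)^{13} = 67108864/302875106592253.
By linearity of expectation: E[X] = Σ_H E[X_H] = 239500800 · p^{13} = 239500800 · 67108864/302875106592253 = 16072626615091200/302875106592253.
Numerically: E[X] ≈ 53.07.

E[X] = 239500800 · (4/13)^{13} = 16072626615091200/302875106592253 ≈ 53.07.


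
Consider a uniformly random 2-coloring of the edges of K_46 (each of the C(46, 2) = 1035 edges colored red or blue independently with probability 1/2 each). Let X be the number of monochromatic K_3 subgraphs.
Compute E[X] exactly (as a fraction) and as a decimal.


Let X = Σ_S X_S over the C(46, 3) = 15180 subsets S of size 3, where X_S = 1 if the K_3 on S is monochromatic.
For a fixed S, the K_3 on S has C(3, 2) = 3 edges. P[all 3 edges red] = (1/2)^3, and likewise for blue, so P[monochromatic] = 2·(1/2)^3 = 2^{1 − 3} = 1/4.
By linearity: E[X] = C(46, 3) · 2^{1 − 3} = 15180 · 1/4 = 3795.
Numerically: E[X] ≈ 3795.0000.

E[X] = C(46,3)·2^(1−C(3,2)) = 3795 ≈ 3795.0000.


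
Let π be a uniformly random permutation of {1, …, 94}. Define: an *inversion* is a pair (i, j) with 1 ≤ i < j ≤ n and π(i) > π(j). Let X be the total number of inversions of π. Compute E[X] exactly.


Write X = Σ X_I over the C(94, 2) = 4371 pairs i < j, with X_I the indicator of one inversion.
There are 4371 indicators.
For each fixed pair i < j, the values π(i) and π(j) are two distinct elements of {1, …, 94} in uniformly random order; by symmetry P[π(i) > π(j)] = 1/2.
By linearity: E[X] = 4371 · (1/2) = C(94, 2) · (1/2) = 4371/2 = 4371/2 ≈ 2185.500000.

E[X] = 4371/2 = 2185.500000.


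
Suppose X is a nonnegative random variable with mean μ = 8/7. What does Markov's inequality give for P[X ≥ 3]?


μ = E[X] = 8/7, a = 3.
Markov: P[X ≥ 3] ≤ μ/a = (8/7)/3 = 8/21.
Numerically: ≈ 0.3810.
(Since a = 3 > μ = 1.1429, the bound 8/21 is < 1 and informative.)

P[X ≥ 3] ≤ 8/21 ≈ 0.3810.


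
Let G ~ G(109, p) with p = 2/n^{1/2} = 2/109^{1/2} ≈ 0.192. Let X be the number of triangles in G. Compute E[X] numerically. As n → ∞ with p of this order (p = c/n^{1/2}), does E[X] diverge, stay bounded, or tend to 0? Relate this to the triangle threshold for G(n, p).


Number of potential triangles: C(109, 3) = 209934.
Each occurs with probability p³ ≈ (0.192)³ ≈ 7.02992e-03.
By linearity: E[X] = C(109, 3)·p³ ≈ 209934 · 7.02992e-03 ≈ 1475.819.
Since α = 1/2 < 1, p = c/n^{1/2} ≫ 1/n is above the triangle threshold p ~ 1/n. Asymptotically E[X] ~ (c³/6)·n^{3(1−α)} = (2³/6)·n^{1.5} → ∞; triangles are abundant w.h.p.

E[X] ≈ 1475.819; in regime p = Θ(1/n^{1/2}) E[X] diverges (above the triangle threshold p ~ 1/n).


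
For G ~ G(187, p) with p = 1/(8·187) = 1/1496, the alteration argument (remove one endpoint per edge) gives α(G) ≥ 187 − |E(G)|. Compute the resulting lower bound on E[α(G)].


E[|E(G)|] = C(187, 2)·p = 17391 · (1/1496) = 93/8.
E[α(G)] ≥ n − E[|E(G)|] = 187 − 93/8 = 1403/8.
Numerically: ≈ 175.375000.
(This is only a lower bound; the true E[α(G)] may be larger.)

E[α(G)] ≥ 1403/8 ≈ 175.375000.


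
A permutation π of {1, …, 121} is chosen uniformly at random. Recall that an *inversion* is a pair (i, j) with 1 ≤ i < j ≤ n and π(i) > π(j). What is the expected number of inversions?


Write X = Σ X_I over the C(121, 2) = 7260 pairs i < j, with X_I the indicator of one inversion.
There are 7260 indicators.
For each fixed pair i < j, the values π(i) and π(j) are two distinct elements of {1, …, 121} in uniformly random order; by symmetry P[π(i) > π(j)] = 1/2.
By linearity: E[X] = 7260 · (1/2) = C(121, 2) · (1/2) = 7260/2 = 3630 ≈ 3630.00000.

E[X] = 3630 = 3630.00000.


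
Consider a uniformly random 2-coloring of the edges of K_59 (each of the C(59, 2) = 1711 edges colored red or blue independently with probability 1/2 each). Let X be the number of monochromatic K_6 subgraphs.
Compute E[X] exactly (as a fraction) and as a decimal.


Let X = Σ_S X_S over the C(59, 6) = 45057474 subsets S of size 6, where X_S = 1 if the K_6 on S is monochromatic.
For a fixed S, the K_6 on S has C(6, 2) = 15 edges. P[all 15 edges red] = (1/2)^15, and likewise for blue, so P[monochromatic] = 2·(1/2)^15 = 2^{1 − 15} = 1/16384.
By linearity of expectation: E[X] = C(59, 6) · 2^{1 − 15} = 45057474 · 1/16384 = 22528737/8192.
Numerically: E[X] ≈ 2750.090.

E[X] = C(59,6)·2^(1−C(6,2)) = 22528737/8192 ≈ 2750.090.


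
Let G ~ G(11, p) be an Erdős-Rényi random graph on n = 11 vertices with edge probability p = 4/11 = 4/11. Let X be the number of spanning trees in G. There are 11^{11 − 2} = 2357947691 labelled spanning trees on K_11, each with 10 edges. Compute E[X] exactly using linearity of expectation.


K_11 has 11^{11 − 2} = 2357947691 labelled spanning trees.
For each such spanning tree H, let X_H = 1 if all 10 edges of H are present in G. Then P[X_H = 1] = p^{10} = (4/11)^{10} = 1048576/25937424601.
By linearity of expectation: E[X] = Σ_H E[X_H] = 2357947691 · p^{10} = 2357947691 · 1048576/25937424601 = 1048576/11.
Numerically: E[X] ≈ 95325.

E[X] = 2357947691 · (4/11)^{10} = 1048576/11 ≈ 95325.


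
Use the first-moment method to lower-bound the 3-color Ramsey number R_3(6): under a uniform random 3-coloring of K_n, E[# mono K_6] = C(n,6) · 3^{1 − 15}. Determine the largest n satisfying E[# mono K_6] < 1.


We need C(n, 6) · 3^{1 − 15} < 1, i.e. C(n, 6) < 3^{15 − 1} = 4782969.
Check values of n near the boundary:
  n = 36: C(36, 6) = 1947792; 1947792 < 4782969? YES
  n = 37: C(37, 6) = 2324784; 2324784 < 4782969? YES
  n = 38: C(38, 6) = 2760681; 2760681 < 4782969? YES
  n = 39: C(39, 6) = 3262623; 3262623 < 4782969? YES
  n = 40: C(40, 6) = 3838380; 3838380 < 4782969? YES
  n = 41: C(41, 6) = 4496388; 4496388 < 4782969? YES
  n = 42: C(42, 6) = 5245786; 5245786 < 4782969? NO
The largest n with C(n, 6) < 4782969 is n = 41 (where E[X] = 1498796/1594323 ≈ 0.9400830). Hence R_3(6) > 41, i.e. R_3(6) ≥ 42.

Largest n = 41; hence R_3(6) > 41.


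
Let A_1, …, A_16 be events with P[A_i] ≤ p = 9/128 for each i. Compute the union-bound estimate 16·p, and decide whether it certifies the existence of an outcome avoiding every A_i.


Union bound: P[∪_{i=1}^{16} A_i] ≤ Σ_i P[A_i] ≤ 16·p = 16·(9/128) = 9/8.
Numerically: 9/8 ≈ 1.1250000.
Is 9/8 < 1? NO.
Since the bound 9/8 is ≥ 1, the union bound is uninformative here; it does NOT by itself certify existence.

16·p = 9/8 ≈ 1.1250000; existence NOT certified by the union bound.


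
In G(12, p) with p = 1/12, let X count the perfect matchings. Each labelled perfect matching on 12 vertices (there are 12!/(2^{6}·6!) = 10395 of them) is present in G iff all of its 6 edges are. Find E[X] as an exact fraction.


K_12 has 12!/(2^{6}·6!) = 10395 labelled perfect matchings.
For each such perfect matching H, let X_H = 1 if all 6 edges of H are present in G. Then P[X_H = 1] = p^{6} = (1/12)^{6} = 1/2985984.
By linearity: E[X] = Σ_H E[X_H] = 10395 · p^{6} = 10395 · 1/2985984 = 385/110592.
Numerically: E[X] ≈ 0.00348.

E[X] = 10395 · (1/12)^{6} = 385/110592 ≈ 0.00348.


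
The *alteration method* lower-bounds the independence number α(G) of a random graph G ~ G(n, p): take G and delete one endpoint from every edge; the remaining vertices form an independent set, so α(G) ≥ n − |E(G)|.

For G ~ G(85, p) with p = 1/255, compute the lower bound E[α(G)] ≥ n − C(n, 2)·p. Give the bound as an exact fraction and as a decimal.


E[|E(G)|] = C(85, 2)·p = 3570 · (1/255) = 14.
E[α(G)] ≥ n − E[|E(G)|] = 85 − 14 = 71.
Numerically: ≈ 71.00000.
(This is only a lower bound; the true E[α(G)] may be larger.)

E[α(G)] ≥ 71 ≈ 71.00000.


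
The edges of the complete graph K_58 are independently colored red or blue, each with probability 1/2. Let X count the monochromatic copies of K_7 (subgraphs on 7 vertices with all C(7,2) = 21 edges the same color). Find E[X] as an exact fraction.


Let X = Σ_S X_S over the C(58, 7) = 300674088 subsets S of size 7, where X_S = 1 if the K_7 on S is monochromatic.
For a fixed S, the K_7 on S has C(7, 2) = 21 edges. P[all 21 edges red] = (1/2)^21, and likewise for blue, so P[monochromatic] = 2·(1/2)^21 = 2^{1 − 21} = 1/1048576.
By linearity: E[X] = C(58, 7) · 2^{1 − 21} = 300674088 · 1/1048576 = 37584261/131072.
Numerically: E[X] ≈ 286.745.

E[X] = C(58,7)·2^(1−C(7,2)) = 37584261/131072 ≈ 286.745.


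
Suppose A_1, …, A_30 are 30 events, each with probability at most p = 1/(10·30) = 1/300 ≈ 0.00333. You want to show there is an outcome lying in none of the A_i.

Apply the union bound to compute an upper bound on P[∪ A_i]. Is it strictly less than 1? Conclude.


Union bound: P[∪_{i=1}^{30} A_i] ≤ Σ_i P[A_i] ≤ 30·p = 30·(1/300) = 1/10.
Numerically: 1/10 ≈ 0.10000.
Is 1/10 < 1? YES.
Since P[∪ A_i] ≤ 1/10 < 1, the complement has P[∩ A_i^c] ≥ 1 − 1/10 = 9/10 > 0, so some outcome avoids every A_i.

30·p = 1/10 ≈ 0.10000; existence CERTIFIED by the union bound.


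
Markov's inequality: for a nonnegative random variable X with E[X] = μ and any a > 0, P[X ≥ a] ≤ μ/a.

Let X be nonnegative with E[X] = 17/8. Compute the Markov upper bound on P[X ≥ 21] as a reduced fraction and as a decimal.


μ = E[X] = 17/8, a = 21.
Markov: P[X ≥ 21] ≤ μ/a = (17/8)/21 = 17/168.
Numerically: ≈ 0.1012.
(Since a = 21 > μ = 2.1250, the bound 17/168 is < 1 and informative.)

P[X ≥ 21] ≤ 17/168 ≈ 0.1012.


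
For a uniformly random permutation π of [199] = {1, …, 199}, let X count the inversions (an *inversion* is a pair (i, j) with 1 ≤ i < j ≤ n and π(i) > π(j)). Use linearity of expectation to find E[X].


Write X = Σ X_I over the C(199, 2) = 19701 pairs i < j, with X_I the indicator of one inversion.
There are 19701 indicators.
For each fixed pair i < j, the values π(i) and π(j) are two distinct elements of {1, …, 199} in uniformly random order; by symmetry P[π(i) > π(j)] = 1/2.
By linearity: E[X] = 19701 · (1/2) = C(199, 2) · (1/2) = 19701/2 = 19701/2 ≈ 9850.5000.

E[X] = 19701/2 = 9850.5000.


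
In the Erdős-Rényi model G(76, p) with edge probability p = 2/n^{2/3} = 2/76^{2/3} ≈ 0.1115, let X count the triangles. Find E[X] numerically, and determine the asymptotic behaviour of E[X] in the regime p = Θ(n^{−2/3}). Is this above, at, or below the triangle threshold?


Number of potential triangles: C(76, 3) = 70300.
Each occurs with probability p³ ≈ (0.1115)³ ≈ 1.385042e-03.
By linearity: E[X] = C(76, 3)·p³ ≈ 70300 · 1.385042e-03 ≈ 97.3684.
Since α = 2/3 < 1, p = c/n^{2/3} ≫ 1/n is above the triangle threshold p ~ 1/n. Asymptotically E[X] ~ (c³/6)·n^{3(1−α)} = (2³/6)·n^{1} → ∞; triangles are abundant w.h.p.

E[X] ≈ 97.3684; in regime p = Θ(1/n^{2/3}) E[X] diverges (above the triangle threshold p ~ 1/n).


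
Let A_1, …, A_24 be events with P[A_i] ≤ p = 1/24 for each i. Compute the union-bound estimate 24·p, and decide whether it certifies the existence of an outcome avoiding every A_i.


Union bound: P[∪_{i=1}^{24} A_i] ≤ Σ_i P[A_i] ≤ 24·p = 24·(1/24) = 1.
Numerically: 1 ≈ 1.000.
Is 1 < 1? NO.
Since the bound 1 is ≥ 1, the union bound is uninformative here; it does NOT by itself certify existence.

24·p = 1 ≈ 1.000; existence NOT certified by the union bound.


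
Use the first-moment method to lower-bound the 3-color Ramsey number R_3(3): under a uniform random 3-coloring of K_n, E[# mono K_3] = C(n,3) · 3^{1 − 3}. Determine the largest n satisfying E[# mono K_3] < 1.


We need C(n, 3) · 3^{1 − 3} < 1, i.e. C(n, 3) < 3^{3 − 1} = 9.
Check values of n near the boundary:
  n = 3: C(3, 3) = 1; 1 < 9? YES
  n = 4: C(4, 3) = 4; 4 < 9? YES
  n = 5: C(5, 3) = 10; 10 < 9? NO
  n = 6: C(6, 3) = 20; 20 < 9? NO
  n = 7: C(7, 3) = 35; 35 < 9? NO
The largest n with C(n, 3) < 9 is n = 4 (where E[X] = 4/9 ≈ 0.44444). Hence R_3(3) > 4, i.e. R_3(3) ≥ 5.

Largest n = 4; hence R_3(3) > 4.


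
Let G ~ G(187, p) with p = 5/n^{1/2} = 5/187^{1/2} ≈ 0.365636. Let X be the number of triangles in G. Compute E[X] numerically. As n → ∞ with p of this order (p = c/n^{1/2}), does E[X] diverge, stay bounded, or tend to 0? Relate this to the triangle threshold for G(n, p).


Number of potential triangles: C(187, 3) = 1072445.
Each occurs with probability p³ ≈ (0.365636)³ ≈ 4.88818465e-02.
By linearity: E[X] = C(187, 3)·p³ ≈ 1072445 · 4.88818465e-02 ≈ 52423.091905.
Since α = 1/2 < 1, p = c/n^{1/2} ≫ 1/n is above the triangle threshold p ~ 1/n. Asymptotically E[X] ~ (c³/6)·n^{3(1−α)} = (5³/6)·n^{1.5} → ∞; triangles are abundant w.h.p.

E[X] ≈ 52423.091905; in regime p = Θ(1/n^{1/2}) E[X] diverges (above the triangle threshold p ~ 1/n).


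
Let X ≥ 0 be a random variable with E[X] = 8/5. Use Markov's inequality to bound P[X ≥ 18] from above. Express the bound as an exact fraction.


μ = E[X] = 8/5, a = 18.
Markov: P[X ≥ 18] ≤ μ/a = (8/5)/18 = 4/45.
Numerically: ≈ 0.089.
(Since a = 18 > μ = 1.600, the bound 4/45 is < 1 and informative.)

P[X ≥ 18] ≤ 4/45 ≈ 0.089.


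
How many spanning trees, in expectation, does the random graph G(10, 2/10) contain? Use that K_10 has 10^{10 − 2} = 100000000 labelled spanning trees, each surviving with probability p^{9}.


K_10 has 10^{10 − 2} = 100000000 labelled spanning trees.
For each such spanning tree H, let X_H = 1 if all 9 edges of H are present in G. Then P[X_H = 1] = p^{9} = (1/5)^{9} = 1/1953125.
Summing the indicators: E[X] = Σ_H E[X_H] = 100000000 · p^{9} = 100000000 · 1/1953125 = 256/5.
Numerically: E[X] ≈ 51.2.

E[X] = 100000000 · (1/5)^{9} = 256/5 ≈ 51.2.


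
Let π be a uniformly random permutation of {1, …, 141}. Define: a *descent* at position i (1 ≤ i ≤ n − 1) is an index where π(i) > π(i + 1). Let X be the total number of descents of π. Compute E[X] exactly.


Write X = Σ X_I over i = 1, …, 140, with X_I the indicator of one descent.
There are 140 indicators.
For each fixed i, the pair (π(i), π(i+1)) is a uniformly random ordered pair of distinct values from {1, …, 141}; by symmetry P[π(i) > π(i+1)] = 1/2.
By linearity: E[X] = 140 · (1/2) = (141 − 1) · (1/2) = 70 ≈ 70.000.

E[X] = 70 = 70.000.


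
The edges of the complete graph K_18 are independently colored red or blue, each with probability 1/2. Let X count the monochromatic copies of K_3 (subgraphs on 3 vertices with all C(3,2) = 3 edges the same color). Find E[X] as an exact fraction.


Let X = Σ_S X_S over the C(18, 3) = 816 subsets S of size 3, where X_S = 1 if the K_3 on S is monochromatic.
For a fixed S, the K_3 on S has C(3, 2) = 3 edges. P[all 3 edges red] = (1/2)^3, and likewise for blue, so P[monochromatic] = 2·(1/2)^3 = 2^{1 − 3} = 1/4.
By linearity: E[X] = C(18, 3) · 2^{1 − 3} = 816 · 1/4 = 204.
Numerically: E[X] ≈ 204.000000.

E[X] = C(18,3)·2^(1−C(3,2)) = 204 ≈ 204.000000.


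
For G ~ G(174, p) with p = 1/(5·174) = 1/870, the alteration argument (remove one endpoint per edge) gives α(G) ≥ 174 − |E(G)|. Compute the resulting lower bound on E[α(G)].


E[|E(G)|] = C(174, 2)·p = 15051 · (1/870) = 173/10.
E[α(G)] ≥ n − E[|E(G)|] = 174 − 173/10 = 1567/10.
Numerically: ≈ 156.70000.
(This is only a lower bound; the true E[α(G)] may be larger.)

E[α(G)] ≥ 1567/10 ≈ 156.70000.


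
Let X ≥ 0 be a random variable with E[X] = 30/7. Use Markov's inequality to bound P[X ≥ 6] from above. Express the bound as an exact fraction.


μ = E[X] = 30/7, a = 6.
Markov: P[X ≥ 6] ≤ μ/a = (30/7)/6 = 5/7.
Numerically: ≈ 0.714.
(Since a = 6 > μ = 4.286, the bound 5/7 is < 1 and informative.)

P[X ≥ 6] ≤ 5/7 ≈ 0.714.


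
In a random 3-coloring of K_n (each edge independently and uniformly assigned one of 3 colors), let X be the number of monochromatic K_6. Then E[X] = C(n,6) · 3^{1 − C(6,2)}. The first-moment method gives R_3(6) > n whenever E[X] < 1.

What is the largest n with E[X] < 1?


We need C(n, 6) · 3^{1 − 15} < 1, i.e. C(n, 6) < 3^{15 − 1} = 4782969.
Check values of n near the boundary:
  n = 39: C(39, 6) = 3262623; 3262623 < 4782969? YES
  n = 40: C(40, 6) = 3838380; 3838380 < 4782969? YES
  n = 41: C(41, 6) = 4496388; 4496388 < 4782969? YES
  n = 42: C(42, 6) = 5245786; 5245786 < 4782969? NO
  n = 43: C(43, 6) = 6096454; 6096454 < 4782969? NO
The largest n with C(n, 6) < 4782969 is n = 41 (where E[X] = 1498796/1594323 ≈ 0.940083). Hence R_3(6) > 41, i.e. R_3(6) ≥ 42.

Largest n = 41; hence R_3(6) > 41.


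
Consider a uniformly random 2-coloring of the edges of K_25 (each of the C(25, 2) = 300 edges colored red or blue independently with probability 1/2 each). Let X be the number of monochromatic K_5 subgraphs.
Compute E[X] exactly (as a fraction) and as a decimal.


Let X = Σ_S X_S over the C(25, 5) = 53130 subsets S of size 5, where X_S = 1 if the K_5 on S is monochromatic.
For a fixed S, the K_5 on S has C(5, 2) = 10 edges. P[all 10 edges red] = (1/2)^10, and likewise for blue, so P[monochromatic] = 2·(1/2)^10 = 2^{1 − 10} = 1/512.
Summing: E[X] = C(25, 5) · 2^{1 − 10} = 53130 · 1/512 = 26565/256.
Numerically: E[X] ≈ 103.76953.

E[X] = C(25,5)·2^(1−C(5,2)) = 26565/256 ≈ 103.76953.


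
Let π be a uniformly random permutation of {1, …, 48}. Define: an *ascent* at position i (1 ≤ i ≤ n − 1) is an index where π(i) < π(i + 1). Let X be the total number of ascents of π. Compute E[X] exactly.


Write X = Σ X_I over i = 1, …, 47, with X_I the indicator of one ascent.
There are 47 indicators.
For each fixed i, the pair (π(i), π(i+1)) is a uniformly random ordered pair of distinct values from {1, …, 48}; by symmetry P[π(i) < π(i+1)] = 1/2.
By linearity: E[X] = 47 · (1/2) = (48 − 1) · (1/2) = 47/2 ≈ 23.500000.

E[X] = 47/2 = 23.500000.


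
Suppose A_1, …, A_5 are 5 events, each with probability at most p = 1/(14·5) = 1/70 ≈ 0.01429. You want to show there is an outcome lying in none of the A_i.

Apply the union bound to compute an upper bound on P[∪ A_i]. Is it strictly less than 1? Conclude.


Union bound: P[∪_{i=1}^{5} A_i] ≤ Σ_i P[A_i] ≤ 5·p = 5·(1/70) = 1/14.
Numerically: 1/14 ≈ 0.07143.
Is 1/14 < 1? YES.
Since P[∪ A_i] ≤ 1/14 < 1, the complement has P[∩ A_i^c] ≥ 1 − 1/14 = 13/14 > 0, so some outcome avoids every A_i.

5·p = 1/14 ≈ 0.07143; existence CERTIFIED by the union bound.


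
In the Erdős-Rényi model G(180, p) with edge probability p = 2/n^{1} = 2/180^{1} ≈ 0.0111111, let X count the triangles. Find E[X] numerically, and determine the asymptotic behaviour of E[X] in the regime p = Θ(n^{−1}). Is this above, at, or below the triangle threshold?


Number of potential triangles: C(180, 3) = 955860.
Each occurs with probability p³ ≈ (0.0111111)³ ≈ 1.37174211e-06.
By linearity: E[X] = C(180, 3)·p³ ≈ 955860 · 1.37174211e-06 ≈ 1.311193.
Here α = 1, so p = 2/n is exactly at the triangle threshold p ~ 1/n. Asymptotically E[X] → c³/6 = 2³/6 = 4/3 ≈ 1.333333, a bounded constant. In this regime the triangle count is asymptotically Poisson(c³/6).

E[X] ≈ 1.311193; in regime p = Θ(1/n^{1}) E[X] stays bounded (at the triangle threshold p ~ 1/n).


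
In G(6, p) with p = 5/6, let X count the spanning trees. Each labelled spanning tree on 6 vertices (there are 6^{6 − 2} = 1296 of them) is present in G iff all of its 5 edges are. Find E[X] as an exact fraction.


K_6 has 6^{6 − 2} = 1296 labelled spanning trees.
For each such spanning tree H, let X_H = 1 if all 5 edges of H are present in G. Then P[X_H = 1] = p^{5} = (5/6)^{5} = 3125/7776.
By linearity: E[X] = Σ_H E[X_H] = 1296 · p^{5} = 1296 · 3125/7776 = 3125/6.
Numerically: E[X] ≈ 520.8.

E[X] = 1296 · (5/6)^{5} = 3125/6 ≈ 520.8.


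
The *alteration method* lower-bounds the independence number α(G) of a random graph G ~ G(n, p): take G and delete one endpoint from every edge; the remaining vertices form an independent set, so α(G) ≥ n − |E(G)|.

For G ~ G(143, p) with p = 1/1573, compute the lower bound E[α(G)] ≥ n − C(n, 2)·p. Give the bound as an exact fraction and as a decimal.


E[|E(G)|] = C(143, 2)·p = 10153 · (1/1573) = 71/11.
E[α(G)] ≥ n − E[|E(G)|] = 143 − 71/11 = 1502/11.
Numerically: ≈ 136.54545.
(This is only a lower bound; the true E[α(G)] may be larger.)

E[α(G)] ≥ 1502/11 ≈ 136.54545.


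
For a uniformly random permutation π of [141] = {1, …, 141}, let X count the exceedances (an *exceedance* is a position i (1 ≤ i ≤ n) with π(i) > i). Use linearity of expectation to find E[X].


Write X = Σ_{i=1}^{141} X_i, where X_i = 1_{π(i) > i}.
For each fixed i, π(i) is uniform over {1, …, 141} (marginal of a uniform permutation), so P[π(i) > i] = (n − i)/n. Summing: Σ_{i=1}^{141} (n − i)/n = (0 + 1 + … + 140)/141 = 141(141 − 1)/(2·141) = (141 − 1)/2.
Hence E[X] = Σ_{i=1}^{141} (141 − i)/141 = 70 ≈ 70.0000.

E[X] = 70 = 70.0000.


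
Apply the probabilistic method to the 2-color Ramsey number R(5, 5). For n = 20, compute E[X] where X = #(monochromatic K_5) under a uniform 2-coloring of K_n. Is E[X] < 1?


E[X] = C(20, 5) · 2^{1 − 10} = 15504 · 2^{−9} = 15504/512.
As a reduced fraction: E[X] = 969/32 ≈ 30.281250.
Is E[X] < 1? NO.
Since E[X] ≥ 1, the first-moment bound is inconclusive at n = 20; it does NOT by itself certify R(5, 5) > 20.

E[X] = 969/32 ≈ 30.281250; E[X] ≥ 1; first-moment method inconclusive here.


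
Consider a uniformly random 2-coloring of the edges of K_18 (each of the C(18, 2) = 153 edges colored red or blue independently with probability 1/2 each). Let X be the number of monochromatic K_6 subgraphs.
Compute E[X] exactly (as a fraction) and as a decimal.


Let X = Σ_S X_S over the C(18, 6) = 18564 subsets S of size 6, where X_S = 1 if the K_6 on S is monochromatic.
For a fixed S, the K_6 on S has C(6, 2) = 15 edges. P[all 15 edges red] = (1/2)^15, and likewise for blue, so P[monochromatic] = 2·(1/2)^15 = 2^{1 − 15} = 1/16384.
Summing: E[X] = C(18, 6) · 2^{1 − 15} = 18564 · 1/16384 = 4641/4096.
Numerically: E[X] ≈ 1.133.

E[X] = C(18,6)·2^(1−C(6,2)) = 4641/4096 ≈ 1.133.


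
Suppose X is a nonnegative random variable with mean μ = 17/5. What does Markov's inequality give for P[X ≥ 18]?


μ = E[X] = 17/5, a = 18.
Markov: P[X ≥ 18] ≤ μ/a = (17/5)/18 = 17/90.
Numerically: ≈ 0.189.
(Since a = 18 > μ = 3.400, the bound 17/90 is < 1 and informative.)

P[X ≥ 18] ≤ 17/90 ≈ 0.189.


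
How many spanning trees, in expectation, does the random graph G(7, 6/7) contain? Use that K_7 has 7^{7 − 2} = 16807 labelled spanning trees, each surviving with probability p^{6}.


K_7 has 7^{7 − 2} = 16807 labelled spanning trees.
For each such spanning tree H, let X_H = 1 if all 6 edges of H are present in G. Then P[X_H = 1] = p^{6} = (6/7)^{6} = 46656/117649.
By linearity of expectation: E[X] = Σ_H E[X_H] = 16807 · p^{6} = 16807 · 46656/117649 = 46656/7.
Numerically: E[X] ≈ 6.67e+03.

E[X] = 16807 · (6/7)^{6} = 46656/7 ≈ 6.67e+03.


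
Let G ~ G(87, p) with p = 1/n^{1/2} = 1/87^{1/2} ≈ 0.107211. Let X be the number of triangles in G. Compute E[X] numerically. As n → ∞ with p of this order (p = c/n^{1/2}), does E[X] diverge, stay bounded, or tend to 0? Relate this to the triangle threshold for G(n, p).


Number of potential triangles: C(87, 3) = 105995.
Each occurs with probability p³ ≈ (0.107211)³ ≈ 1.23231326e-03.
By linearity: E[X] = C(87, 3)·p³ ≈ 105995 · 1.23231326e-03 ≈ 130.619044.
Since α = 1/2 < 1, p = c/n^{1/2} ≫ 1/n is above the triangle threshold p ~ 1/n. Asymptotically E[X] ~ (c³/6)·n^{3(1−α)} = (1³/6)·n^{1.5} → ∞; triangles are abundant w.h.p.

E[X] ≈ 130.619044; in regime p = Θ(1/n^{1/2}) E[X] diverges (above the triangle threshold p ~ 1/n).


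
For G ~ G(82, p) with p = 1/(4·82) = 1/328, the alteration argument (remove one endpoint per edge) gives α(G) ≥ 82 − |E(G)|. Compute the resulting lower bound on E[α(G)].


E[|E(G)|] = C(82, 2)·p = 3321 · (1/328) = 81/8.
E[α(G)] ≥ n − E[|E(G)|] = 82 − 81/8 = 575/8.
Numerically: ≈ 71.875.
(This is only a lower bound; the true E[α(G)] may be larger.)

E[α(G)] ≥ 575/8 ≈ 71.875.


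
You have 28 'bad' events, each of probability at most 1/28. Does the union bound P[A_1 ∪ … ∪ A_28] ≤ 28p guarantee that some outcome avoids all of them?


Union bound: P[∪_{i=1}^{28} A_i] ≤ Σ_i P[A_i] ≤ 28·p = 28·(1/28) = 1.
Numerically: 1 ≈ 1.00000.
Is 1 < 1? NO.
Since the bound 1 is ≥ 1, the union bound is uninformative here; it does NOT by itself certify existence.

28·p = 1 ≈ 1.00000; existence NOT certified by the union bound.


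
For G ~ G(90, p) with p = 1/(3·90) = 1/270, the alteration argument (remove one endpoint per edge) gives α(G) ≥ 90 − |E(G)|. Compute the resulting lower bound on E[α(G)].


E[|E(G)|] = C(90, 2)·p = 4005 · (1/270) = 89/6.
E[α(G)] ≥ n − E[|E(G)|] = 90 − 89/6 = 451/6.
Numerically: ≈ 75.167.
(This is only a lower bound; the true E[α(G)] may be larger.)

E[α(G)] ≥ 451/6 ≈ 75.167.


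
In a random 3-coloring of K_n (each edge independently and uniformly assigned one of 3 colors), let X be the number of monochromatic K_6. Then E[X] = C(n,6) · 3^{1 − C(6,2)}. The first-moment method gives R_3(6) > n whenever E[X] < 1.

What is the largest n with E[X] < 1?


We need C(n, 6) · 3^{1 − 15} < 1, i.e. C(n, 6) < 3^{15 − 1} = 4782969.
Check values of n near the boundary:
  n = 35: C(35, 6) = 1623160; 1623160 < 4782969? YES
  n = 36: C(36, 6) = 1947792; 1947792 < 4782969? YES
  n = 37: C(37, 6) = 2324784; 2324784 < 4782969? YES
  n = 38: C(38, 6) = 2760681; 2760681 < 4782969? YES
  n = 39: C(39, 6) = 3262623; 3262623 < 4782969? YES
  n = 40: C(40, 6) = 3838380; 3838380 < 4782969? YES
  n = 41: C(41, 6) = 4496388; 4496388 < 4782969? YES
  n = 42: C(42, 6) = 5245786; 5245786 < 4782969? NO
The largest n with C(n, 6) < 4782969 is n = 41 (where E[X] = 1498796/1594323 ≈ 0.94008). Hence R_3(6) > 41, i.e. R_3(6) ≥ 42.

Largest n = 41; hence R_3(6) > 41.


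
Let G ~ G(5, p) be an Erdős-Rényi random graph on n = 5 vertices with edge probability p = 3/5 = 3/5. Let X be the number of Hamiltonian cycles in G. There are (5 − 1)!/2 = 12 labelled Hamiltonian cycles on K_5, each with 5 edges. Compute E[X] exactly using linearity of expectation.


K_5 has (5 − 1)!/2 = 12 labelled Hamiltonian cycles.
For each such Hamiltonian cycle H, let X_H = 1 if all 5 edges of H are present in G. Then P[X_H = 1] = p^{5} = (3/5)^{5} = 243/3125.
By linearity of expectation: E[X] = Σ_H E[X_H] = 12 · p^{5} = 12 · 243/3125 = 2916/3125.
Numerically: E[X] ≈ 0.933.

E[X] = 12 · (3/5)^{5} = 2916/3125 ≈ 0.933.


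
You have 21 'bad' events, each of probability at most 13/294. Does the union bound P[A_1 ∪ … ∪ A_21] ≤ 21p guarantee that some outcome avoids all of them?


Union bound: P[∪_{i=1}^{21} A_i] ≤ Σ_i P[A_i] ≤ 21·p = 21·(13/294) = 13/14.
Numerically: 13/14 ≈ 0.928571.
Is 13/14 < 1? YES.
Since P[∪ A_i] ≤ 13/14 < 1, the complement has P[∩ A_i^c] ≥ 1 − 13/14 = 1/14 > 0, so some outcome avoids every A_i.

21·p = 13/14 ≈ 0.928571; existence CERTIFIED by the union bound.


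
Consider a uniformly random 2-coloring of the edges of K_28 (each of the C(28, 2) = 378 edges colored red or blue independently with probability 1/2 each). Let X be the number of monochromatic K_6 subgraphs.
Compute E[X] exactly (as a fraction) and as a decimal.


Let X = Σ_S X_S over the C(28, 6) = 376740 subsets S of size 6, where X_S = 1 if the K_6 on S is monochromatic.
For a fixed S, the K_6 on S has C(6, 2) = 15 edges. P[all 15 edges red] = (1/2)^15, and likewise for blue, so P[monochromatic] = 2·(1/2)^15 = 2^{1 − 15} = 1/16384.
By linearity: E[X] = C(28, 6) · 2^{1 − 15} = 376740 · 1/16384 = 94185/4096.
Numerically: E[X] ≈ 22.99438.

E[X] = C(28,6)·2^(1−C(6,2)) = 94185/4096 ≈ 22.99438.


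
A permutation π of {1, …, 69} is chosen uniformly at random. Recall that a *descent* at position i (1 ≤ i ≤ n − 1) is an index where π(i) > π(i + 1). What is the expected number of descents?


Write X = Σ X_I over i = 1, …, 68, with X_I the indicator of one descent.
There are 68 indicators.
For each fixed i, the pair (π(i), π(i+1)) is a uniformly random ordered pair of distinct values from {1, …, 69}; by symmetry P[π(i) > π(i+1)] = 1/2.
By linearity: E[X] = 68 · (1/2) = (69 − 1) · (1/2) = 34 ≈ 34.000000.

E[X] = 34 = 34.000000.


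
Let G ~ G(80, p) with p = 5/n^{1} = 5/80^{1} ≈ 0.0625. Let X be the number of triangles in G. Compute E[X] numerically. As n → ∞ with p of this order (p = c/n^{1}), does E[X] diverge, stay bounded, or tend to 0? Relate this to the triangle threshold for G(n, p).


Number of potential triangles: C(80, 3) = 82160.
Each occurs with probability p³ ≈ (0.0625)³ ≈ 2.441406e-04.
By linearity: E[X] = C(80, 3)·p³ ≈ 82160 · 2.441406e-04 ≈ 20.0586.
Here α = 1, so p = 5/n is exactly at the triangle threshold p ~ 1/n. Asymptotically E[X] → c³/6 = 5³/6 = 125/6 ≈ 20.8333, a bounded constant. In this regime the triangle count is asymptotically Poisson(c³/6).

E[X] ≈ 20.0586; in regime p = Θ(1/n^{1}) E[X] stays bounded (at the triangle threshold p ~ 1/n).


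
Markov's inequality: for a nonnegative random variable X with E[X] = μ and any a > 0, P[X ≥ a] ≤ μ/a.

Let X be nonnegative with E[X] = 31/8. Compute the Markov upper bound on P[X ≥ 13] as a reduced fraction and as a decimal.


μ = E[X] = 31/8, a = 13.
Markov: P[X ≥ 13] ≤ μ/a = (31/8)/13 = 31/104.
Numerically: ≈ 0.29808.
(Since a = 13 > μ = 3.87500, the bound 31/104 is < 1 and informative.)

P[X ≥ 13] ≤ 31/104 ≈ 0.29808.


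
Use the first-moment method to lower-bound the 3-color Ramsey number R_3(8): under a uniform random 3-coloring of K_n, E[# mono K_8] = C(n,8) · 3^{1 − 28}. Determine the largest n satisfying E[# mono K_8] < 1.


We need C(n, 8) · 3^{1 − 28} < 1, i.e. C(n, 8) < 3^{28 − 1} = 7625597484987.
Check values of n near the boundary:
  n = 155: C(155, 8) = 6876747915675; 6876747915675 < 7625597484987? YES
  n = 156: C(156, 8) = 7248464019225; 7248464019225 < 7625597484987? YES
  n = 157: C(157, 8) = 7637643295425; 7637643295425 < 7625597484987? NO
The largest n with C(n, 8) < 7625597484987 is n = 156 (where E[X] = 805384891025/847288609443 ≈ 0.9505). Hence R_3(8) > 156, i.e. R_3(8) ≥ 157.

Largest n = 156; hence R_3(8) > 156.


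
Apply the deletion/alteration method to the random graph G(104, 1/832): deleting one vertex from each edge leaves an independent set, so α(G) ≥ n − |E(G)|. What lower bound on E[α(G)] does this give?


E[|E(G)|] = C(104, 2)·p = 5356 · (1/832) = 103/16.
E[α(G)] ≥ n − E[|E(G)|] = 104 − 103/16 = 1561/16.
Numerically: ≈ 97.562500.
(This is only a lower bound; the true E[α(G)] may be larger.)

E[α(G)] ≥ 1561/16 ≈ 97.562500.


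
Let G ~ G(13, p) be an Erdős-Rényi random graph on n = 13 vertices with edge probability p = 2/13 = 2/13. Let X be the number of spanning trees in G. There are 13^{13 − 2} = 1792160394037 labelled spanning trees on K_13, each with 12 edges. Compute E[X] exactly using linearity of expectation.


K_13 has 13^{13 − 2} = 1792160394037 labelled spanning trees.
For each such spanning tree H, let X_H = 1 if all 12 edges of H are present in G. Then P[X_H = 1] = p^{12} = (2/13)^{12} = 4096/23298085122481.
By linearity of expectation: E[X] = Σ_H E[X_H] = 1792160394037 · p^{12} = 1792160394037 · 4096/23298085122481 = 4096/13.
Numerically: E[X] ≈ 315.1.

E[X] = 1792160394037 · (2/13)^{12} = 4096/13 ≈ 315.1.


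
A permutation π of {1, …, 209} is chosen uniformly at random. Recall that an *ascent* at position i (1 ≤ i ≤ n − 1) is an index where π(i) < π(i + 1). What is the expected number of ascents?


Write X = Σ X_I over i = 1, …, 208, with X_I the indicator of one ascent.
There are 208 indicators.
For each fixed i, the pair (π(i), π(i+1)) is a uniformly random ordered pair of distinct values from {1, …, 209}; by symmetry P[π(i) < π(i+1)] = 1/2.
By linearity: E[X] = 208 · (1/2) = (209 − 1) · (1/2) = 104 ≈ 104.00000.

E[X] = 104 = 104.00000.
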